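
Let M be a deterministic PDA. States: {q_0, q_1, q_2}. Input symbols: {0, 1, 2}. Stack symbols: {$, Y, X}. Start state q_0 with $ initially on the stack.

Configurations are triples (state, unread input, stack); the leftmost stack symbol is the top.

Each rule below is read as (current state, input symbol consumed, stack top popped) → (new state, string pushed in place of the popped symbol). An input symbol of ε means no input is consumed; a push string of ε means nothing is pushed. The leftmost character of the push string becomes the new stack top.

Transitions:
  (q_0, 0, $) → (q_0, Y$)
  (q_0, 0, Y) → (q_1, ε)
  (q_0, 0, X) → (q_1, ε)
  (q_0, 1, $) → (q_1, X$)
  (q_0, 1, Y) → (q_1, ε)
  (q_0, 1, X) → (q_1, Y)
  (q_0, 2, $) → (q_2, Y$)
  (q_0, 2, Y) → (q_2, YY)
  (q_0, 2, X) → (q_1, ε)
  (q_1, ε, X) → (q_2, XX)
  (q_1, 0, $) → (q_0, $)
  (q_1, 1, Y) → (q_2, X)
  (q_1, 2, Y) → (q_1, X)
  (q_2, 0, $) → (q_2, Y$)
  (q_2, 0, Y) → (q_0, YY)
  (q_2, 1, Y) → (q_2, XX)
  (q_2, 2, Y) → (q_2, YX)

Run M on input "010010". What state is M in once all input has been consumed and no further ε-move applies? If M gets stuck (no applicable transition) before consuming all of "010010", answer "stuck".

q_0

(q_0, 010010, $) ⊢ (q_0, 10010, Y$) ⊢ (q_1, 0010, $) ⊢ (q_0, 010, $) ⊢ (q_0, 10, Y$) ⊢ (q_1, 0, $) ⊢ (q_0, ε, $)
All input consumed; M is in state q_0.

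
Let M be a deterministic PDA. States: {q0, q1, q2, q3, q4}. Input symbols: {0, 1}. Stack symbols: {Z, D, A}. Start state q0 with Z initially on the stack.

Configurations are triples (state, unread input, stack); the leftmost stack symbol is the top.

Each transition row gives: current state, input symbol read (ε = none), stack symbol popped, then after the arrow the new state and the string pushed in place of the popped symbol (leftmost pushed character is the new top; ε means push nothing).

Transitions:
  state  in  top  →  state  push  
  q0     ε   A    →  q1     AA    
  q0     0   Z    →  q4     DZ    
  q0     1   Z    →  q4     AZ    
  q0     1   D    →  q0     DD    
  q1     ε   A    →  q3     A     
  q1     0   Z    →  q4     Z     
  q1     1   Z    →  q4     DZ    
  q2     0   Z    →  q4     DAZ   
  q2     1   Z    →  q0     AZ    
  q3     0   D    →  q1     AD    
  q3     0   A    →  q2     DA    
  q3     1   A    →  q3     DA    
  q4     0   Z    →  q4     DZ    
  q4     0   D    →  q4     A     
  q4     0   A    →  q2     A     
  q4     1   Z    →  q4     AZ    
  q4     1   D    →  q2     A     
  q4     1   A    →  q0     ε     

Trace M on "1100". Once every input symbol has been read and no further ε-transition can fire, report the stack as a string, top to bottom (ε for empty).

(q0, 1100, Z)
  read 1, top Z: go to q4, push AZ → (q4, 100, AZ)
  read 1, top A: go to q0, push ε → (q0, 00, Z)
  read 0, top Z: go to q4, push DZ → (q4, 0, DZ)
  read 0, top D: go to q4, push A → (q4, ε, AZ)
All input consumed in state q4 with stack AZ.

AZ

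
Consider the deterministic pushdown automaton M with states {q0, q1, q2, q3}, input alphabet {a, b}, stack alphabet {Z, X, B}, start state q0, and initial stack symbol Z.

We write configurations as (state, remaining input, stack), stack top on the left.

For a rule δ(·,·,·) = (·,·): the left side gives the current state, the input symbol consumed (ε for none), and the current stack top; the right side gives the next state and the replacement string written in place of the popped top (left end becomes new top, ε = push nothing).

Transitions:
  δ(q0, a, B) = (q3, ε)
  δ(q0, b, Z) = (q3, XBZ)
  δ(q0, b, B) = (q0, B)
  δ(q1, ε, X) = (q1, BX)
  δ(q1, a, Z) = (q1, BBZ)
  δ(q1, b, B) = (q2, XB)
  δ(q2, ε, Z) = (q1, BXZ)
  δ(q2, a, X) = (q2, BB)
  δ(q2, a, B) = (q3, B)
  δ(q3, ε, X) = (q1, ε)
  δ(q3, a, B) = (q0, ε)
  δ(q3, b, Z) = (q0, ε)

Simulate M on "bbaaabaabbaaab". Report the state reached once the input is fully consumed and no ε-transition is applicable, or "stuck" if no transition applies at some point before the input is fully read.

(q0, bbaaabaabbaaab, Z)
  read b, top Z: go to q3, push XBZ → (q3, baaabaabbaaab, XBZ)
  ε-move, top X: go to q1, push ε → (q1, baaabaabbaaab, BZ)
  read b, top B: go to q2, push XB → (q2, aaabaabbaaab, XBZ)
  read a, top X: go to q2, push BB → (q2, aabaabbaaab, BBBZ)
  read a, top B: go to q3, push B → (q3, abaabbaaab, BBBZ)
  read a, top B: go to q0, push ε → (q0, baabbaaab, BBZ)
  read b, top B: go to q0, push B → (q0, aabbaaab, BBZ)
  read a, top B: go to q3, push ε → (q3, abbaaab, BZ)
  read a, top B: go to q0, push ε → (q0, bbaaab, Z)
  read b, top Z: go to q3, push XBZ → (q3, baaab, XBZ)
  ε-move, top X: go to q1, push ε → (q1, baaab, BZ)
  read b, top B: go to q2, push XB → (q2, aaab, XBZ)
  read a, top X: go to q2, push BB → (q2, aab, BBBZ)
  read a, top B: go to q3, push B → (q3, ab, BBBZ)
  read a, top B: go to q0, push ε → (q0, b, BBZ)
  read b, top B: go to q0, push B → (q0, ε, BBZ)
All input consumed; M is in state q0.

q0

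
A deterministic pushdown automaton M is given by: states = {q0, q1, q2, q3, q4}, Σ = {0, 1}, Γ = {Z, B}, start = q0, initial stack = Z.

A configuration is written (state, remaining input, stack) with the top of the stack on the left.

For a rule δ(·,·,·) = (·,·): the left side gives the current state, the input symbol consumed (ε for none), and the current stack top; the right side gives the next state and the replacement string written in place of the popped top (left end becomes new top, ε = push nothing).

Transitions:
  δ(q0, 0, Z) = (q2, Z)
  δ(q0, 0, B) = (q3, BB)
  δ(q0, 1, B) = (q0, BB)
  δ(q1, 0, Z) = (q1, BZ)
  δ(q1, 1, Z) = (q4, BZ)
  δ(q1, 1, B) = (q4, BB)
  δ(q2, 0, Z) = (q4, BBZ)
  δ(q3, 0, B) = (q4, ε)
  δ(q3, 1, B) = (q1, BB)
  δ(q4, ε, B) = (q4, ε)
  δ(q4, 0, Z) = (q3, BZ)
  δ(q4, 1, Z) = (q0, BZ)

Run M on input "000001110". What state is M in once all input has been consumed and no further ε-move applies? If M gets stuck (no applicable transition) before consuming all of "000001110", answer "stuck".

(q0, 000001110, Z)
  read 0, top Z: go to q2, push Z → (q2, 00001110, Z)
  read 0, top Z: go to q4, push BBZ → (q4, 0001110, BBZ)
  ε-move, top B: go to q4, push ε → (q4, 0001110, BZ)
  ε-move, top B: go to q4, push ε → (q4, 0001110, Z)
  read 0, top Z: go to q3, push BZ → (q3, 001110, BZ)
  read 0, top B: go to q4, push ε → (q4, 01110, Z)
  read 0, top Z: go to q3, push BZ → (q3, 1110, BZ)
  read 1, top B: go to q1, push BB → (q1, 110, BBZ)
  read 1, top B: go to q4, push BB → (q4, 10, BBBZ)
  ε-move, top B: go to q4, push ε → (q4, 10, BBZ)
  ε-move, top B: go to q4, push ε → (q4, 10, BZ)
  ε-move, top B: go to q4, push ε → (q4, 10, Z)
  read 1, top Z: go to q0, push BZ → (q0, 0, BZ)
  read 0, top B: go to q3, push BB → (q3, ε, BBZ)
All input consumed; M is in state q3.

q3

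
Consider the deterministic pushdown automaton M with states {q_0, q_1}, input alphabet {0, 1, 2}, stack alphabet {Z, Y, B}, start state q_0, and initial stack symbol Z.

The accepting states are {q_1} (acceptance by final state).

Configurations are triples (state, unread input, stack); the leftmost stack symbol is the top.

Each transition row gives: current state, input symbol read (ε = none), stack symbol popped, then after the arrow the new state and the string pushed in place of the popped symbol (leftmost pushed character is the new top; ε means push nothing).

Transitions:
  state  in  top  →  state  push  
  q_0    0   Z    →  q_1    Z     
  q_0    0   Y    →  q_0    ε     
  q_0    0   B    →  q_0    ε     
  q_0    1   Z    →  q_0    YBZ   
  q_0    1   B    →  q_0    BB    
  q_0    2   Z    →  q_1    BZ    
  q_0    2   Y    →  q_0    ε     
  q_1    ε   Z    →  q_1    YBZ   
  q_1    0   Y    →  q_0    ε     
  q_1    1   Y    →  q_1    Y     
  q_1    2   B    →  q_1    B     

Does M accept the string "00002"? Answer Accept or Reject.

(q_0, 00002, Z)
  read 0, top Z: go to q_1, push Z → (q_1, 0002, Z)
  ε-move, top Z: go to q_1, push YBZ → (q_1, 0002, YBZ)
  read 0, top Y: go to q_0, push ε → (q_0, 002, BZ)
  read 0, top B: go to q_0, push ε → (q_0, 02, Z)
  read 0, top Z: go to q_1, push Z → (q_1, 2, Z)
  ε-move, top Z: go to q_1, push YBZ → (q_1, 2, YBZ)
No transition applies at (q_1, 2, YBZ); input not fully consumed.

Reject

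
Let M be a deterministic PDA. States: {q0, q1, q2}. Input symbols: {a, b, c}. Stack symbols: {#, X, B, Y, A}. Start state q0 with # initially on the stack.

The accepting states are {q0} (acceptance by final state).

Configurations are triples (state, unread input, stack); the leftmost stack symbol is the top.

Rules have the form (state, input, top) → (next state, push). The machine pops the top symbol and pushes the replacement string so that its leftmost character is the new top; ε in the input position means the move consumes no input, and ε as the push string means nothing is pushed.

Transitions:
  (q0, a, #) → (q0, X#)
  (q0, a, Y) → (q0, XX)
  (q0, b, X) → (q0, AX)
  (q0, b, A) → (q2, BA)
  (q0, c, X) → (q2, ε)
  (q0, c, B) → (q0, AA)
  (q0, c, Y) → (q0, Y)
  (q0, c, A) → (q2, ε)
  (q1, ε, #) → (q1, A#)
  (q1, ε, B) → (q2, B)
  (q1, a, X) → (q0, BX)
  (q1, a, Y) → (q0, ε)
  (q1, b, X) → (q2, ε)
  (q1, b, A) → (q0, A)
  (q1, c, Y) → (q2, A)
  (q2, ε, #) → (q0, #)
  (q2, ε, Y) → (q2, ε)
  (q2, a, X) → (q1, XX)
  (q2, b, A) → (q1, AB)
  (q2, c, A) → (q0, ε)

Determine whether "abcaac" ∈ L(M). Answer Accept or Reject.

Accept

(q0, abcaac, #)
  read a, top #: go to q0, push X# → (q0, bcaac, X#)
  read b, top X: go to q0, push AX → (q0, caac, AX#)
  read c, top A: go to q2, push ε → (q2, aac, X#)
  read a, top X: go to q1, push XX → (q1, ac, XX#)
  read a, top X: go to q0, push BX → (q0, c, BXX#)
  read c, top B: go to q0, push AA → (q0, ε, AAXX#)
All input consumed; state q0 ∈ F.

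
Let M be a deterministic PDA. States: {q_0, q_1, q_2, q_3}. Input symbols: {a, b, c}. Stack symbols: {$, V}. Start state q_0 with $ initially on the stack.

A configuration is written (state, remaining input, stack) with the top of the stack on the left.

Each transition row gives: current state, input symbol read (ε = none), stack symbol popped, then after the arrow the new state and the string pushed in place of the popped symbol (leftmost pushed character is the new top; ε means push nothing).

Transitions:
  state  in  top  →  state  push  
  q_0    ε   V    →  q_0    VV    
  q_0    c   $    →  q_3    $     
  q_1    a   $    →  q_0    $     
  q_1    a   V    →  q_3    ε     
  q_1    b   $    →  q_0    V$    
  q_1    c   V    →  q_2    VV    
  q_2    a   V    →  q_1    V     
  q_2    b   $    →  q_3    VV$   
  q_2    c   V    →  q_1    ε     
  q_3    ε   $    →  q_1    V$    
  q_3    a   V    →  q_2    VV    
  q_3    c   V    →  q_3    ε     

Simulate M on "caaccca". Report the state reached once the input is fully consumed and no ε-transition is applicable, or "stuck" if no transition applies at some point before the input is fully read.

(q_0, caaccca, $)
  read c, top $: go to q_3, push $ → (q_3, aaccca, $)
  ε-move, top $: go to q_1, push V$ → (q_1, aaccca, V$)
  read a, top V: go to q_3, push ε → (q_3, accca, $)
  ε-move, top $: go to q_1, push V$ → (q_1, accca, V$)
  read a, top V: go to q_3, push ε → (q_3, ccca, $)
  ε-move, top $: go to q_1, push V$ → (q_1, ccca, V$)
  read c, top V: go to q_2, push VV → (q_2, cca, VV$)
  read c, top V: go to q_1, push ε → (q_1, ca, V$)
  read c, top V: go to q_2, push VV → (q_2, a, VV$)
  read a, top V: go to q_1, push V → (q_1, ε, VV$)
All input consumed; M is in state q_1.

q_1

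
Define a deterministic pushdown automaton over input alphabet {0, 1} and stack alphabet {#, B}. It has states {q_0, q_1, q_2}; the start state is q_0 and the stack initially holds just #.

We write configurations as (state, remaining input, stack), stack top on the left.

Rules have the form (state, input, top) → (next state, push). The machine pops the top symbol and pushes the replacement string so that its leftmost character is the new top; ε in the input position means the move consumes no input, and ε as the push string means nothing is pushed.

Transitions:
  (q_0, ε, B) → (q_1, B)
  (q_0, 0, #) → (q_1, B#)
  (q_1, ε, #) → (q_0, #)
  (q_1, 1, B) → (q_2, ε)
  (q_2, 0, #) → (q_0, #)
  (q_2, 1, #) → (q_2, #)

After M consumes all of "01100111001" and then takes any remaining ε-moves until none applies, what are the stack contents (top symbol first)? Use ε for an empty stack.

(q_0, 01100111001, #)
  read 0, top #: go to q_1, push B# → (q_1, 1100111001, B#)
  read 1, top B: go to q_2, push ε → (q_2, 100111001, #)
  read 1, top #: go to q_2, push # → (q_2, 00111001, #)
  read 0, top #: go to q_0, push # → (q_0, 0111001, #)
  read 0, top #: go to q_1, push B# → (q_1, 111001, B#)
  read 1, top B: go to q_2, push ε → (q_2, 11001, #)
  read 1, top #: go to q_2, push # → (q_2, 1001, #)
  read 1, top #: go to q_2, push # → (q_2, 001, #)
  read 0, top #: go to q_0, push # → (q_0, 01, #)
  read 0, top #: go to q_1, push B# → (q_1, 1, B#)
  read 1, top B: go to q_2, push ε → (q_2, ε, #)
All input consumed in state q_2 with stack #.

#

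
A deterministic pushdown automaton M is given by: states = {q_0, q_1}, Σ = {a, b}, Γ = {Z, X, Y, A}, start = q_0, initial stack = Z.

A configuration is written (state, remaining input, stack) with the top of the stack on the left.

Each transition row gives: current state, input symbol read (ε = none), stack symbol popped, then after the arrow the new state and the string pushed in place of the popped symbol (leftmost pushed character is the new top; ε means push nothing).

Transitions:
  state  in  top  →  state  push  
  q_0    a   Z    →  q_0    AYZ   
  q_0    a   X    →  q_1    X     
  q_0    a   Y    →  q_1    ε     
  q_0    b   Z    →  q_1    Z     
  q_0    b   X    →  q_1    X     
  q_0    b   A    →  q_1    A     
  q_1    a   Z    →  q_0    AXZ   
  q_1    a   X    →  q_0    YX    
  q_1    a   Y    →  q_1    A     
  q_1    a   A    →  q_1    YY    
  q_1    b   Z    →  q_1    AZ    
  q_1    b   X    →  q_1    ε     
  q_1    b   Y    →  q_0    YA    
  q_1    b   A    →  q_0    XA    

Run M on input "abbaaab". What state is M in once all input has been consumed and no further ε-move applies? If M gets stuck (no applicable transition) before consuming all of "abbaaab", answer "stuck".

(q_0, abbaaab, Z) ⊢ (q_0, bbaaab, AYZ) ⊢ (q_1, baaab, AYZ) ⊢ (q_0, aaab, XAYZ) ⊢ (q_1, aab, XAYZ) ⊢ (q_0, ab, YXAYZ) ⊢ (q_1, b, XAYZ) ⊢ (q_1, ε, AYZ)
All input consumed; M is in state q_1.

q_1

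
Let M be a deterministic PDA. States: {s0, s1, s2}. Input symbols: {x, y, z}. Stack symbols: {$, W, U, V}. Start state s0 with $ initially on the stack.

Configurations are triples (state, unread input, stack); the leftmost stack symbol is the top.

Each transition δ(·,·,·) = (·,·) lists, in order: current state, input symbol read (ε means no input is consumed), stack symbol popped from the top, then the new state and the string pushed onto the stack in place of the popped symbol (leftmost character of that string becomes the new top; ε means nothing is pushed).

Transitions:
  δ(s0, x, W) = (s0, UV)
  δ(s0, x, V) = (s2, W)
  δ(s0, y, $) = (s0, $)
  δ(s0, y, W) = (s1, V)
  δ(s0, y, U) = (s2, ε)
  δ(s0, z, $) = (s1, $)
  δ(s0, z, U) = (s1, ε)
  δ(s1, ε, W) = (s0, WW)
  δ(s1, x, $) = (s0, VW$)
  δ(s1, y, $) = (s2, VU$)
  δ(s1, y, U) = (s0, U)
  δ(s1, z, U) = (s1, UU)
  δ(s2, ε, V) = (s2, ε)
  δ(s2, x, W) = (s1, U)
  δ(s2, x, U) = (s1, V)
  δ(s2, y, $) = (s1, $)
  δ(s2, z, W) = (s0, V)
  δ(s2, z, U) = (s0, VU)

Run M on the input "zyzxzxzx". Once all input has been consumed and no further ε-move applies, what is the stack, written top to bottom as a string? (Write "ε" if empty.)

WU$

(s0, zyzxzxzx, $) ⊢ (s1, yzxzxzx, $) ⊢ (s2, zxzxzx, VU$) ⊢ (s2, zxzxzx, U$) ⊢ (s0, xzxzx, VU$) ⊢ (s2, zxzx, WU$) ⊢ (s0, xzx, VU$) ⊢ (s2, zx, WU$) ⊢ (s0, x, VU$) ⊢ (s2, ε, WU$)
All input consumed in state s2 with stack WU$.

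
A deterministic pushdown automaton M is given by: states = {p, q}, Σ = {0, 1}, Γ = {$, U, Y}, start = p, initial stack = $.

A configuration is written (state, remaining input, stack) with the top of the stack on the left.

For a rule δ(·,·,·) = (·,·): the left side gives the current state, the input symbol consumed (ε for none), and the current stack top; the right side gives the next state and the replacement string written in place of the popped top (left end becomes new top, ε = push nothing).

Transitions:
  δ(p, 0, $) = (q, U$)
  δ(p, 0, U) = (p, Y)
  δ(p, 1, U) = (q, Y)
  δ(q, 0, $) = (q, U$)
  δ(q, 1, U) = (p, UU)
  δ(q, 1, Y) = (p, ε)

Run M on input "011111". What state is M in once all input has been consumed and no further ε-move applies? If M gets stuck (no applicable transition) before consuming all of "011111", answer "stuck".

p

(p, 011111, $)
  read 0, top $: go to q, push U$ → (q, 11111, U$)
  read 1, top U: go to p, push UU → (p, 1111, UU$)
  read 1, top U: go to q, push Y → (q, 111, YU$)
  read 1, top Y: go to p, push ε → (p, 11, U$)
  read 1, top U: go to q, push Y → (q, 1, Y$)
  read 1, top Y: go to p, push ε → (p, ε, $)
All input consumed; M is in state p.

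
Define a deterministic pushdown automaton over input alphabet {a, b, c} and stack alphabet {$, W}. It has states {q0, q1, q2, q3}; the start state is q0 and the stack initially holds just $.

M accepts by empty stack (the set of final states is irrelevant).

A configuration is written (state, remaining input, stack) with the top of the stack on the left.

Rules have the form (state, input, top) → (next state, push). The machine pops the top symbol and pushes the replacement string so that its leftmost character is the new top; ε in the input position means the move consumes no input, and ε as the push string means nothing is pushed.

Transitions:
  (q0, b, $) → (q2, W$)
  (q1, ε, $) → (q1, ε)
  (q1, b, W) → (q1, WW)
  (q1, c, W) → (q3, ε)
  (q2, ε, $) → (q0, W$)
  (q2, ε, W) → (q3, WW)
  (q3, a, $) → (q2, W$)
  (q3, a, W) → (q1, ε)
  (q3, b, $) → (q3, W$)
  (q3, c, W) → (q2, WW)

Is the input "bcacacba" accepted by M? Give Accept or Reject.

Accept

(q0, bcacacba, $) ⊢ (q2, cacacba, W$) ⊢ (q3, cacacba, WW$) ⊢ (q2, acacba, WWW$) ⊢ (q3, acacba, WWWW$) ⊢ (q1, cacba, WWW$) ⊢ (q3, acba, WW$) ⊢ (q1, cba, W$) ⊢ (q3, ba, $) ⊢ (q3, a, W$) ⊢ (q1, ε, $) ⊢ (q1, ε, ε)
All input consumed and the stack is empty.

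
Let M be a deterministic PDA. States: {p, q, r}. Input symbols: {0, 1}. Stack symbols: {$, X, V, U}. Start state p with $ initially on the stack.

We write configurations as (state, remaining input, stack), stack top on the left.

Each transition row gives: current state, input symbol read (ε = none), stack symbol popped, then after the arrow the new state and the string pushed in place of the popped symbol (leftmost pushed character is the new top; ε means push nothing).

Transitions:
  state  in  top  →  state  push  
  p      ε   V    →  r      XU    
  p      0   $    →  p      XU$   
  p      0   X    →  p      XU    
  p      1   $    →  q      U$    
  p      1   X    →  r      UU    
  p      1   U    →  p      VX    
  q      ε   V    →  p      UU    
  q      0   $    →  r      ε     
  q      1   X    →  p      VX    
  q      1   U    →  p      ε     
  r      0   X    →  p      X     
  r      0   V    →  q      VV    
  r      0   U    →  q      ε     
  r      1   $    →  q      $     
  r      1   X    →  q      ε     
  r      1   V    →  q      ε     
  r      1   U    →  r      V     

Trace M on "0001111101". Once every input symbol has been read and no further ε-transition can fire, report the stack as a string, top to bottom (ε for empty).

(p, 0001111101, $)
  read 0, top $: go to p, push XU$ → (p, 001111101, XU$)
  read 0, top X: go to p, push XU → (p, 01111101, XUU$)
  read 0, top X: go to p, push XU → (p, 1111101, XUUU$)
  read 1, top X: go to r, push UU → (r, 111101, UUUUU$)
  read 1, top U: go to r, push V → (r, 11101, VUUUU$)
  read 1, top V: go to q, push ε → (q, 1101, UUUU$)
  read 1, top U: go to p, push ε → (p, 101, UUU$)
  read 1, top U: go to p, push VX → (p, 01, VXUU$)
  ε-move, top V: go to r, push XU → (r, 01, XUXUU$)
  read 0, top X: go to p, push X → (p, 1, XUXUU$)
  read 1, top X: go to r, push UU → (r, ε, UUUXUU$)
All input consumed in state r with stack UUUXUU$.

UUUXUU$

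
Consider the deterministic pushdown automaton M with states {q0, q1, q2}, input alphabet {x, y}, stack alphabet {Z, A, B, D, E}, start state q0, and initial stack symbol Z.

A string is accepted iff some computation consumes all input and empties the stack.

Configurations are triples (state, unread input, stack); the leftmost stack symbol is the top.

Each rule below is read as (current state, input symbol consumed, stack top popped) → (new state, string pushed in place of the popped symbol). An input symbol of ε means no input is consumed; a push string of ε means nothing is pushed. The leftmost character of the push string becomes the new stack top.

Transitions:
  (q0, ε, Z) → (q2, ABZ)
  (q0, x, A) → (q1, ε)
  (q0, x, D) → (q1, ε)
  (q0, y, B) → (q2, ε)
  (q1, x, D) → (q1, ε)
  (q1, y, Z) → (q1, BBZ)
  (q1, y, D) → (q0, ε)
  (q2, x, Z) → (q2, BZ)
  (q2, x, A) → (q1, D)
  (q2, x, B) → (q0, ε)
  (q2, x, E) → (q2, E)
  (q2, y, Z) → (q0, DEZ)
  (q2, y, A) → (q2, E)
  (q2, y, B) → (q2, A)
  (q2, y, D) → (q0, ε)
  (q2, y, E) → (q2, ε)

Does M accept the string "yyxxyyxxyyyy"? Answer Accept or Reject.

(q0, yyxxyyxxyyyy, Z)
  ε-move, top Z: go to q2, push ABZ → (q2, yyxxyyxxyyyy, ABZ)
  read y, top A: go to q2, push E → (q2, yxxyyxxyyyy, EBZ)
  read y, top E: go to q2, push ε → (q2, xxyyxxyyyy, BZ)
  read x, top B: go to q0, push ε → (q0, xyyxxyyyy, Z)
  ε-move, top Z: go to q2, push ABZ → (q2, xyyxxyyyy, ABZ)
  read x, top A: go to q1, push D → (q1, yyxxyyyy, DBZ)
  read y, top D: go to q0, push ε → (q0, yxxyyyy, BZ)
  read y, top B: go to q2, push ε → (q2, xxyyyy, Z)
  read x, top Z: go to q2, push BZ → (q2, xyyyy, BZ)
  read x, top B: go to q0, push ε → (q0, yyyy, Z)
  ε-move, top Z: go to q2, push ABZ → (q2, yyyy, ABZ)
  read y, top A: go to q2, push E → (q2, yyy, EBZ)
  read y, top E: go to q2, push ε → (q2, yy, BZ)
  read y, top B: go to q2, push A → (q2, y, AZ)
  read y, top A: go to q2, push E → (q2, ε, EZ)
All input consumed; stack is EZ, not empty, and no further ε-move applies.

Reject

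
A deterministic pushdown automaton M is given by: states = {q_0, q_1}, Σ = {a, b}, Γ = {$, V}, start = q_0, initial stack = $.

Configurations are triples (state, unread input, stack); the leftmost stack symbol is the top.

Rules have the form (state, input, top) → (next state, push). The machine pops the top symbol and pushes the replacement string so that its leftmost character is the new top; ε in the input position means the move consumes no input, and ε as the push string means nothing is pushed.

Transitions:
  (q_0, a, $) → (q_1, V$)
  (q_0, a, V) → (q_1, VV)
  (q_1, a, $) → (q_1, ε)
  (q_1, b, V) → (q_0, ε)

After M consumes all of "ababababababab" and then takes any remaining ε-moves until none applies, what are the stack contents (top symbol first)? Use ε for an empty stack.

(q_0, ababababababab, $) ⊢ (q_1, babababababab, V$) ⊢ (q_0, abababababab, $) ⊢ (q_1, bababababab, V$) ⊢ (q_0, ababababab, $) ⊢ (q_1, babababab, V$) ⊢ (q_0, abababab, $) ⊢ (q_1, bababab, V$) ⊢ (q_0, ababab, $) ⊢ (q_1, babab, V$) ⊢ (q_0, abab, $) ⊢ (q_1, bab, V$) ⊢ (q_0, ab, $) ⊢ (q_1, b, V$) ⊢ (q_0, ε, $)
All input consumed in state q_0 with stack $.

$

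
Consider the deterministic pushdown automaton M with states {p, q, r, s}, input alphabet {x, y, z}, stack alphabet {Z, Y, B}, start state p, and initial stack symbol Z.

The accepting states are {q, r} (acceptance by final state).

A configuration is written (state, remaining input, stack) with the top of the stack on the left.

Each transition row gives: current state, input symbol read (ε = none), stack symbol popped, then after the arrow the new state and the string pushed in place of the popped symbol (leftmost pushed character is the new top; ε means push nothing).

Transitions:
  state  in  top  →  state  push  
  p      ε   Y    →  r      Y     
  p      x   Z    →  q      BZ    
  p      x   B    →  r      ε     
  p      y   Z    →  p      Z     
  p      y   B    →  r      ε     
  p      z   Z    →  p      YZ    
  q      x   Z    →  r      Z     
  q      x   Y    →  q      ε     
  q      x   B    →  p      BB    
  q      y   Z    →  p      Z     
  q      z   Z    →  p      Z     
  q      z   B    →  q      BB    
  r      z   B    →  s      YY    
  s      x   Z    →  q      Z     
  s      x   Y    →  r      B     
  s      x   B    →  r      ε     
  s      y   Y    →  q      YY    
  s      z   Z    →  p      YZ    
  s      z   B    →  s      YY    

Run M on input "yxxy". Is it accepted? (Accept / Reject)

(p, yxxy, Z)
  read y, top Z: go to p, push Z → (p, xxy, Z)
  read x, top Z: go to q, push BZ → (q, xy, BZ)
  read x, top B: go to p, push BB → (p, y, BBZ)
  read y, top B: go to r, push ε → (r, ε, BZ)
All input consumed; state r ∈ F.

Accept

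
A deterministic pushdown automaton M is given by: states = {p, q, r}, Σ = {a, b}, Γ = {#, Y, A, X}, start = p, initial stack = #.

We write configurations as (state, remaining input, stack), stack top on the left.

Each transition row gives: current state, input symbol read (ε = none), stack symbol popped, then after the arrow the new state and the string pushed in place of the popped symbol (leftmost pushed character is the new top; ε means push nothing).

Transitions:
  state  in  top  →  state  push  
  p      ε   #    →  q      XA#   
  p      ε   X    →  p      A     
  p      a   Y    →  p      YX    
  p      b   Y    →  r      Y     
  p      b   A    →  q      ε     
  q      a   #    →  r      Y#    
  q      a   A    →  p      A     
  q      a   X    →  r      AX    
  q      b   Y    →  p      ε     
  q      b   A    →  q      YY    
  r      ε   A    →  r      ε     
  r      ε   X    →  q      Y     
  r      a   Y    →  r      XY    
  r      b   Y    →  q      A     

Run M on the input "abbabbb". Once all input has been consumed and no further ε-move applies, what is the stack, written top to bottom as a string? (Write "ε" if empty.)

(p, abbabbb, #)
  ε-move, top #: go to q, push XA# → (q, abbabbb, XA#)
  read a, top X: go to r, push AX → (r, bbabbb, AXA#)
  ε-move, top A: go to r, push ε → (r, bbabbb, XA#)
  ε-move, top X: go to q, push Y → (q, bbabbb, YA#)
  read b, top Y: go to p, push ε → (p, babbb, A#)
  read b, top A: go to q, push ε → (q, abbb, #)
  read a, top #: go to r, push Y# → (r, bbb, Y#)
  read b, top Y: go to q, push A → (q, bb, A#)
  read b, top A: go to q, push YY → (q, b, YY#)
  read b, top Y: go to p, push ε → (p, ε, Y#)
All input consumed in state p with stack Y#.

Y#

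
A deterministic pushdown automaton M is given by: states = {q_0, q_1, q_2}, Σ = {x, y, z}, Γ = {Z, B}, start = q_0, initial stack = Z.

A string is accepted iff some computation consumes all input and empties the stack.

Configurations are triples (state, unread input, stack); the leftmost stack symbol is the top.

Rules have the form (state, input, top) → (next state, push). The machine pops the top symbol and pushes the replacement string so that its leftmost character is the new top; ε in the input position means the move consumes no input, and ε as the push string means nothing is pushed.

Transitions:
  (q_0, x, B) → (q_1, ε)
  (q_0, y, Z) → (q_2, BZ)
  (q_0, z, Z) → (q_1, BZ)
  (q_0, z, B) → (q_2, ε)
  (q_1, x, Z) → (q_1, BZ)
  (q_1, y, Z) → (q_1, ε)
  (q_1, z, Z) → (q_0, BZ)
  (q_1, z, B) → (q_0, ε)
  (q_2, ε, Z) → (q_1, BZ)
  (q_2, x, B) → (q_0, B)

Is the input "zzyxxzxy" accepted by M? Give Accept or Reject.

(q_0, zzyxxzxy, Z) ⊢ (q_1, zyxxzxy, BZ) ⊢ (q_0, yxxzxy, Z) ⊢ (q_2, xxzxy, BZ) ⊢ (q_0, xzxy, BZ) ⊢ (q_1, zxy, Z) ⊢ (q_0, xy, BZ) ⊢ (q_1, y, Z) ⊢ (q_1, ε, ε)
All input consumed and the stack is empty.

Accept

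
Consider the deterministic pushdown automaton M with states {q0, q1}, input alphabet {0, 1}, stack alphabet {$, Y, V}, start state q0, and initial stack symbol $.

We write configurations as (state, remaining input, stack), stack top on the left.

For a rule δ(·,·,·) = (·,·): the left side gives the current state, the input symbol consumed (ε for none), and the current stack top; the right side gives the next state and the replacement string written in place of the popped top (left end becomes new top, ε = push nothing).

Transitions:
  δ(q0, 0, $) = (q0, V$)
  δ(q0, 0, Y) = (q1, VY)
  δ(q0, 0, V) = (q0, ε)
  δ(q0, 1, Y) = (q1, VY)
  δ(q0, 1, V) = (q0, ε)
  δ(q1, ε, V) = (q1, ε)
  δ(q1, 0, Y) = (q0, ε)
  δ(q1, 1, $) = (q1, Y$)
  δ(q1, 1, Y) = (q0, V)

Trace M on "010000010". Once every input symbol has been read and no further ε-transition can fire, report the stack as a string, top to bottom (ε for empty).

V$

(q0, 010000010, $)
  read 0, top $: go to q0, push V$ → (q0, 10000010, V$)
  read 1, top V: go to q0, push ε → (q0, 0000010, $)
  read 0, top $: go to q0, push V$ → (q0, 000010, V$)
  read 0, top V: go to q0, push ε → (q0, 00010, $)
  read 0, top $: go to q0, push V$ → (q0, 0010, V$)
  read 0, top V: go to q0, push ε → (q0, 010, $)
  read 0, top $: go to q0, push V$ → (q0, 10, V$)
  read 1, top V: go to q0, push ε → (q0, 0, $)
  read 0, top $: go to q0, push V$ → (q0, ε, V$)
All input consumed in state q0 with stack V$.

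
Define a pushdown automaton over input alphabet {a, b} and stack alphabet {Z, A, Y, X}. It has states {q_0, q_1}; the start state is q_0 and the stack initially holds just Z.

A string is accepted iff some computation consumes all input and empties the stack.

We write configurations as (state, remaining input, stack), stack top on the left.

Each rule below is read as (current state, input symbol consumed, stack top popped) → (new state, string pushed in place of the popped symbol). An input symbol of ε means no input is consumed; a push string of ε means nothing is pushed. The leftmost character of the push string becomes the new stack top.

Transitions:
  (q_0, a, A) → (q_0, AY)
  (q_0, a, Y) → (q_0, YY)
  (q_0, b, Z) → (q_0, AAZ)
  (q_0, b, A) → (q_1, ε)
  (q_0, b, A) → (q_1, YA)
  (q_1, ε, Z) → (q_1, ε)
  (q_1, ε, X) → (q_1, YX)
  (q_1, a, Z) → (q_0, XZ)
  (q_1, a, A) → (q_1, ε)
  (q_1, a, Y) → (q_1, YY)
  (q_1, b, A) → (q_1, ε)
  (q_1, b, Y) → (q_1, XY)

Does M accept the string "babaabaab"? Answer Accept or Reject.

Reject

No computation consumes all input and empties the stack.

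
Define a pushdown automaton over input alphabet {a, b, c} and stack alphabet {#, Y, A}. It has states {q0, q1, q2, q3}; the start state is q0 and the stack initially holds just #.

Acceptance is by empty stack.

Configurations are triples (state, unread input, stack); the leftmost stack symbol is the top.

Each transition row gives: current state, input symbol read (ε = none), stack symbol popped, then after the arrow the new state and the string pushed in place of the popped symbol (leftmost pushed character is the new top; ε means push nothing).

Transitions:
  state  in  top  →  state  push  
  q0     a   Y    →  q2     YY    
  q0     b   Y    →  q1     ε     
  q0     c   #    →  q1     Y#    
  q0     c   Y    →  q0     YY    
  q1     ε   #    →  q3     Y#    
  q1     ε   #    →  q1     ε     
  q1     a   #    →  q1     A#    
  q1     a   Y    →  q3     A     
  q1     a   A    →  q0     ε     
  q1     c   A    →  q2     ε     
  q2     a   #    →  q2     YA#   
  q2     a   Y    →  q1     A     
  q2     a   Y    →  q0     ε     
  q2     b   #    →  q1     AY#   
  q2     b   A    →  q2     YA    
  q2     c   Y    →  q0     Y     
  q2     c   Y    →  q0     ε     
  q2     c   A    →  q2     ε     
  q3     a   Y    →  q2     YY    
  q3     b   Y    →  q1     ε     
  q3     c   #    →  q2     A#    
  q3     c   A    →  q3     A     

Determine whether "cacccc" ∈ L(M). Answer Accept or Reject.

Reject

No computation consumes all input and empties the stack.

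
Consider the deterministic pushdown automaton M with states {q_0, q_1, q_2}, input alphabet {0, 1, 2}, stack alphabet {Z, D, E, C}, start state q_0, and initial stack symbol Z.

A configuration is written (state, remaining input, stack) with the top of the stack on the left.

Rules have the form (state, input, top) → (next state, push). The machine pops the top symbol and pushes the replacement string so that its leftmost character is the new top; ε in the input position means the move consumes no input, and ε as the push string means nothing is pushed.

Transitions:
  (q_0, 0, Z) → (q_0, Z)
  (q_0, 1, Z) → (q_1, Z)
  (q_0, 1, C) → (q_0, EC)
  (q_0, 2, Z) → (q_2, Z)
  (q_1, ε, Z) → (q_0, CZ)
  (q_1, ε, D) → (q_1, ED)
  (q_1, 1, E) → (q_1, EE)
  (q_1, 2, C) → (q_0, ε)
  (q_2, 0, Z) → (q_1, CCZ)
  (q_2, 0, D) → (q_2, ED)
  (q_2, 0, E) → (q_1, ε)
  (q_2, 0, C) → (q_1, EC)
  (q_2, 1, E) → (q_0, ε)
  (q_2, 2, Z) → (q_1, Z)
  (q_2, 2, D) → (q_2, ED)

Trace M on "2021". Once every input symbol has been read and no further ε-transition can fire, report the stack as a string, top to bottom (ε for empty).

ECZ

(q_0, 2021, Z)
  read 2, top Z: go to q_2, push Z → (q_2, 021, Z)
  read 0, top Z: go to q_1, push CCZ → (q_1, 21, CCZ)
  read 2, top C: go to q_0, push ε → (q_0, 1, CZ)
  read 1, top C: go to q_0, push EC → (q_0, ε, ECZ)
All input consumed in state q_0 with stack ECZ.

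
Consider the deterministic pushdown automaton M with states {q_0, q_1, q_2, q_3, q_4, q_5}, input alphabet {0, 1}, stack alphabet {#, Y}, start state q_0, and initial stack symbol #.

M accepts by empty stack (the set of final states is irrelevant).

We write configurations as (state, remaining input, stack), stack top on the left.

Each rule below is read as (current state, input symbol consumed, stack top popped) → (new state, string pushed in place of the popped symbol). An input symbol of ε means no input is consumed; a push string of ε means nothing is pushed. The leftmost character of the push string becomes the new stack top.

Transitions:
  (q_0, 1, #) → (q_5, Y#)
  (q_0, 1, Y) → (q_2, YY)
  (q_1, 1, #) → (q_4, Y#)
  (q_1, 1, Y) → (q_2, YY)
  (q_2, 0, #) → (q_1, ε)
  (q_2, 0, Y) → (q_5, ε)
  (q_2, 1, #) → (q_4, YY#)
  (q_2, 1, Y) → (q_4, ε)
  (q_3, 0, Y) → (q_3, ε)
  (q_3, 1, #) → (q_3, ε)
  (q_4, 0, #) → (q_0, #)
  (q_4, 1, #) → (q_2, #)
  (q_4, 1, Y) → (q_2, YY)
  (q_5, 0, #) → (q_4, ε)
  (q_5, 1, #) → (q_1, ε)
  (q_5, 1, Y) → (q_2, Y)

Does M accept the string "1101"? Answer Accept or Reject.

(q_0, 1101, #)
  read 1, top #: go to q_5, push Y# → (q_5, 101, Y#)
  read 1, top Y: go to q_2, push Y → (q_2, 01, Y#)
  read 0, top Y: go to q_5, push ε → (q_5, 1, #)
  read 1, top #: go to q_1, push ε → (q_1, ε, ε)
All input consumed and the stack is empty.

Accept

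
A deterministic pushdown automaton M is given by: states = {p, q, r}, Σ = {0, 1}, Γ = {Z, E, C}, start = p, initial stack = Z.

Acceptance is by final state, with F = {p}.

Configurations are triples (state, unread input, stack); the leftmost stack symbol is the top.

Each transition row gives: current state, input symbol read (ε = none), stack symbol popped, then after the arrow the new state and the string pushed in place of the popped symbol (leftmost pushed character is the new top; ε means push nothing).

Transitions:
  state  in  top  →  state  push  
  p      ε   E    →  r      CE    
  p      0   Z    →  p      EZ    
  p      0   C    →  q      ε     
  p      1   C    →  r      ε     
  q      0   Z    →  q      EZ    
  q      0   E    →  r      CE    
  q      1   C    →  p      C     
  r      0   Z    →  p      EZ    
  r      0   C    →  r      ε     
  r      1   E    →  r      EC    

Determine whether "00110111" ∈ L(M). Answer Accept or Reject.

(p, 00110111, Z)
  read 0, top Z: go to p, push EZ → (p, 0110111, EZ)
  ε-move, top E: go to r, push CE → (r, 0110111, CEZ)
  read 0, top C: go to r, push ε → (r, 110111, EZ)
  read 1, top E: go to r, push EC → (r, 10111, ECZ)
  read 1, top E: go to r, push EC → (r, 0111, ECCZ)
No transition applies at (r, 0111, ECCZ); input not fully consumed.

Reject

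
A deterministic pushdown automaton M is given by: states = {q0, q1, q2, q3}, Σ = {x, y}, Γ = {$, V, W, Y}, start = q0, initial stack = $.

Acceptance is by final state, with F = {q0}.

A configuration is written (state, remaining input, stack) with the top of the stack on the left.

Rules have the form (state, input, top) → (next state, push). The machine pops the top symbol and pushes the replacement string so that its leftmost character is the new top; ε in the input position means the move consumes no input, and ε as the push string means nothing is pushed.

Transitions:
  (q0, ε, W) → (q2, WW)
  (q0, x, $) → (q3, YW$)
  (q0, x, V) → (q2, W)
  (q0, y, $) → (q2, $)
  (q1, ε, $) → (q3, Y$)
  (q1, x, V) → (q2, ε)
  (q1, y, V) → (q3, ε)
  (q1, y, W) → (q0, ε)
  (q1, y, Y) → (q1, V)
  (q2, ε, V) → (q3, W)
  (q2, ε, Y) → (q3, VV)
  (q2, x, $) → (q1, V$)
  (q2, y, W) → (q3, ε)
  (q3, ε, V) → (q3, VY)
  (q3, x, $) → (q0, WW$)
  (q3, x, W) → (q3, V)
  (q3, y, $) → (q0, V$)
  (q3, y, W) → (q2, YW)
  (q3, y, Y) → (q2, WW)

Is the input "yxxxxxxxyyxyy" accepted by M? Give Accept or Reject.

Accept

(q0, yxxxxxxxyyxyy, $)
  read y, top $: go to q2, push $ → (q2, xxxxxxxyyxyy, $)
  read x, top $: go to q1, push V$ → (q1, xxxxxxyyxyy, V$)
  read x, top V: go to q2, push ε → (q2, xxxxxyyxyy, $)
  read x, top $: go to q1, push V$ → (q1, xxxxyyxyy, V$)
  read x, top V: go to q2, push ε → (q2, xxxyyxyy, $)
  read x, top $: go to q1, push V$ → (q1, xxyyxyy, V$)
  read x, top V: go to q2, push ε → (q2, xyyxyy, $)
  read x, top $: go to q1, push V$ → (q1, yyxyy, V$)
  read y, top V: go to q3, push ε → (q3, yxyy, $)
  read y, top $: go to q0, push V$ → (q0, xyy, V$)
  read x, top V: go to q2, push W → (q2, yy, W$)
  read y, top W: go to q3, push ε → (q3, y, $)
  read y, top $: go to q0, push V$ → (q0, ε, V$)
All input consumed; state q0 ∈ F.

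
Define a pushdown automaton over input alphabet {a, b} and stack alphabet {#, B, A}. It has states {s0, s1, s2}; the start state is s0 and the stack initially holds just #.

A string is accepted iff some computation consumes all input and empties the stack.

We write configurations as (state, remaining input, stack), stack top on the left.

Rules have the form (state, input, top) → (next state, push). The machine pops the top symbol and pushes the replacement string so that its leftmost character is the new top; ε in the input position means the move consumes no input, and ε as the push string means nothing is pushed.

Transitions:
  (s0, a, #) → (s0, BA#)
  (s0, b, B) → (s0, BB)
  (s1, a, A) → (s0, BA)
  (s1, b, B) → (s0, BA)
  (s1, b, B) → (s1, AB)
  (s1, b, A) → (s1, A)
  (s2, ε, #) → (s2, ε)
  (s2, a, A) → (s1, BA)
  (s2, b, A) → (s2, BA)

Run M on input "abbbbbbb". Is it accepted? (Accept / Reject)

Reject

No computation consumes all input and empties the stack.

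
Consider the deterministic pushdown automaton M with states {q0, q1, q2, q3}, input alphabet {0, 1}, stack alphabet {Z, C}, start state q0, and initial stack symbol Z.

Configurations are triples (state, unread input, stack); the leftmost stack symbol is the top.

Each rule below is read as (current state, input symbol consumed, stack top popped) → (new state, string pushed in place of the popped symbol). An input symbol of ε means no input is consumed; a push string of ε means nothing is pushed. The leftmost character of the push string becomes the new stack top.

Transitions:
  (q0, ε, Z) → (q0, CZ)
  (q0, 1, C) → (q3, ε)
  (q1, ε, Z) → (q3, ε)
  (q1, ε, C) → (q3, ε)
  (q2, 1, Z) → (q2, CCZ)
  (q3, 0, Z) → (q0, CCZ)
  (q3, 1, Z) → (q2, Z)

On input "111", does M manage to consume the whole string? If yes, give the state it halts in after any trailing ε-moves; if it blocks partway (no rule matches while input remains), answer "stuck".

(q0, 111, Z)
  ε-move, top Z: go to q0, push CZ → (q0, 111, CZ)
  read 1, top C: go to q3, push ε → (q3, 11, Z)
  read 1, top Z: go to q2, push Z → (q2, 1, Z)
  read 1, top Z: go to q2, push CCZ → (q2, ε, CCZ)
All input consumed; M is in state q2.

q2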